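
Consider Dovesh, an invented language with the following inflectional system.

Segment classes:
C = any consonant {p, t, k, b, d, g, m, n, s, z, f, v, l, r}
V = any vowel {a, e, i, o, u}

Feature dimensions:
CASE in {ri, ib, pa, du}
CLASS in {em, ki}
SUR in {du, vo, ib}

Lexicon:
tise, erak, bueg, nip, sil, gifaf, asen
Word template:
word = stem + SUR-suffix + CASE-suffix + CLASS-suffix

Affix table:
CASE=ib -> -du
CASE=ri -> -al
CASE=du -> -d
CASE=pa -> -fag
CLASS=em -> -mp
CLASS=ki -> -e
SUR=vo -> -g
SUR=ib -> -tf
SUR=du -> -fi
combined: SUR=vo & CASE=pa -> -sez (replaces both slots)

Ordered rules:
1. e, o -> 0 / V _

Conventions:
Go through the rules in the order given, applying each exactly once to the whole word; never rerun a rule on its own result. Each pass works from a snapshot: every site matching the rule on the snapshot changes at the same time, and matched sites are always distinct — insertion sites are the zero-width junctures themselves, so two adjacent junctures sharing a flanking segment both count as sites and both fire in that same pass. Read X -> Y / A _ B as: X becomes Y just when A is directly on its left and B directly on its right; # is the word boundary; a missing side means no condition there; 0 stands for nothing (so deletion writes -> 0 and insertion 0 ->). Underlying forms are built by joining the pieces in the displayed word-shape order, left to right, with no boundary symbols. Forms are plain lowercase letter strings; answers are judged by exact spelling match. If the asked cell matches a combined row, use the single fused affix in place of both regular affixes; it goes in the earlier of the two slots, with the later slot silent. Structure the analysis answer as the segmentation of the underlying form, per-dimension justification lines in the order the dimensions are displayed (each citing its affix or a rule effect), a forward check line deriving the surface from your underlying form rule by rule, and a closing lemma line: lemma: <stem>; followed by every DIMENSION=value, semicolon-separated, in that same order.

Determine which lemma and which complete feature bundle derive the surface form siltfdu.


underlying: sil-tf-du-e
CASE=ib - signalled by the affix -du
CLASS=ki - signalled by the affix -e
SUR=ib - signalled by the affix -tf
check: siltfdue -> siltfdu
lemma: sil; CASE=ib; CLASS=ki; SUR=ib


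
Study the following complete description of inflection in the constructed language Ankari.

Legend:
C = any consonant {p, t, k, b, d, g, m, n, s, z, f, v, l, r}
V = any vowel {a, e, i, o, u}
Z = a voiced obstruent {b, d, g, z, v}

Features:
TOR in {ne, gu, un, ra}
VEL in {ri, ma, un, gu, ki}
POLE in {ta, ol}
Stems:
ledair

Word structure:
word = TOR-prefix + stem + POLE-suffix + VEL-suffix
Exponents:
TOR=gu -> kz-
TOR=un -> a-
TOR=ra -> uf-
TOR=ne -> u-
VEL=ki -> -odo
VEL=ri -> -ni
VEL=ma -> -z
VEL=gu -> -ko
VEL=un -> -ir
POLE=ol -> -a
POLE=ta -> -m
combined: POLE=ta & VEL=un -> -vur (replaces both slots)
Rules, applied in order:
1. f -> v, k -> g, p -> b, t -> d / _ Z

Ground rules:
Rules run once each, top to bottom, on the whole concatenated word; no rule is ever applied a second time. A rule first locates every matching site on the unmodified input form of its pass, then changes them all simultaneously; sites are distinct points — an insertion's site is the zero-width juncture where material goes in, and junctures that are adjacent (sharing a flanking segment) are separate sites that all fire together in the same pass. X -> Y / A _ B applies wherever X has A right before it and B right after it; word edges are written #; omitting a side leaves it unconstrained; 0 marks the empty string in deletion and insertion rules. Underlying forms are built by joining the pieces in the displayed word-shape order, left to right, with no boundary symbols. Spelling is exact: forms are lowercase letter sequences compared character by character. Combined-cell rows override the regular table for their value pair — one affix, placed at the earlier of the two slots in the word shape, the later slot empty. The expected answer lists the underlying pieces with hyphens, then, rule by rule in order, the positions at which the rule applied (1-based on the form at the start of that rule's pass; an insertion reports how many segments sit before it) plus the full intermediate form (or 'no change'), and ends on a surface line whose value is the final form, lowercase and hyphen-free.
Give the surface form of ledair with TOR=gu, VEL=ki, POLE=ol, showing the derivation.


underlying: kz-ledair-a-odo
1. f -> v, k -> g, p -> b, t -> d / _ Z: fires at position(s) 1: gzledairaodo
surface: gzledairaodo


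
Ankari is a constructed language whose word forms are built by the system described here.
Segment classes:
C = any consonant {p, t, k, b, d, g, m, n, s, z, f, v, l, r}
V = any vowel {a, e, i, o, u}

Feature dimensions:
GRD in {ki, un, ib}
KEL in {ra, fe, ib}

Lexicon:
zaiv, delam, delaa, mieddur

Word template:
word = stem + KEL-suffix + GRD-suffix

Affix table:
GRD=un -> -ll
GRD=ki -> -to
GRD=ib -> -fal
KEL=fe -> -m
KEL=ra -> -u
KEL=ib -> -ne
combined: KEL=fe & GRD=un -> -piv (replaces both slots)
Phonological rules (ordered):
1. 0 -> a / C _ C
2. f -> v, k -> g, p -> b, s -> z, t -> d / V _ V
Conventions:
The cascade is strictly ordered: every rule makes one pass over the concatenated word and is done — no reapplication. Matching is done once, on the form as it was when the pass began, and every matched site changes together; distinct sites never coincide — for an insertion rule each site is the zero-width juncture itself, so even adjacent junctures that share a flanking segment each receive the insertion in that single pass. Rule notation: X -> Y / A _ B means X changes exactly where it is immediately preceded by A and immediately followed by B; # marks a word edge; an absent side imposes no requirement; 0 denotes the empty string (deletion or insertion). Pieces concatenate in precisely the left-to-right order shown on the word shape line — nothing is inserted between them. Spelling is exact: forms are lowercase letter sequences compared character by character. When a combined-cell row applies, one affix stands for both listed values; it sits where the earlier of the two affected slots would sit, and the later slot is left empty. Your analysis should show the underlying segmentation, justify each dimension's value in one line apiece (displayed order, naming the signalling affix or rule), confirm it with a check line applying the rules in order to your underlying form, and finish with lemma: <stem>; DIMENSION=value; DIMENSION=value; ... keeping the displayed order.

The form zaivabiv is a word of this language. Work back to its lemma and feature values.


underlying: zaiv-piv
GRD=un - signalled by the combined affix row
KEL=fe - signalled by the combined affix row
check: zaivpiv -> zaivapiv -> zaivabiv
lemma: zaiv; GRD=un; KEL=fe


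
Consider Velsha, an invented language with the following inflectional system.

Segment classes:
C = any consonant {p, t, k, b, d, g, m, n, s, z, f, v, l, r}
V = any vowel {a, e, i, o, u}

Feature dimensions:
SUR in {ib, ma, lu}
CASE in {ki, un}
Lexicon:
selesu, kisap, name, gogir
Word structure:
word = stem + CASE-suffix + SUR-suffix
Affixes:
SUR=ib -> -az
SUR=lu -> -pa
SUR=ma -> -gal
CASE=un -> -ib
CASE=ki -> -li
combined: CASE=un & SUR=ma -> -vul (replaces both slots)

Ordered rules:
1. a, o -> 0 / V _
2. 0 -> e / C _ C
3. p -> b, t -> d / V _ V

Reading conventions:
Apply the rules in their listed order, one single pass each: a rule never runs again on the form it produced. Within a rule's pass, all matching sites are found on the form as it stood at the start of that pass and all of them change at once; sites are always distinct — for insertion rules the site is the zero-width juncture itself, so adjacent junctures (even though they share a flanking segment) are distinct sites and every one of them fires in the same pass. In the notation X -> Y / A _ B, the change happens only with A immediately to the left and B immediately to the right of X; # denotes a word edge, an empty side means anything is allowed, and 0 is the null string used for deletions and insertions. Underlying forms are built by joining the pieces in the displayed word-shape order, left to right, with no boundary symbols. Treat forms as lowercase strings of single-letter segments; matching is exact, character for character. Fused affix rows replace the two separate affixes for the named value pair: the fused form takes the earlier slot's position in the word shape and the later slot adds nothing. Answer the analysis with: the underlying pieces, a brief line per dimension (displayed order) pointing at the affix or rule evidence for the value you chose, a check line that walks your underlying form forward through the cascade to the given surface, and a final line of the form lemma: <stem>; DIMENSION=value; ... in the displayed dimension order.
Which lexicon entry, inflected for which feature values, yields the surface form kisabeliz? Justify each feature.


underlying: kisap-li-az
SUR=ib - signalled by the affix -az
CASE=ki - signalled by the affix -li
check: kisapliaz -> kisapliz -> kisapeliz -> kisabeliz
lemma: kisap; SUR=ib; CASE=ki


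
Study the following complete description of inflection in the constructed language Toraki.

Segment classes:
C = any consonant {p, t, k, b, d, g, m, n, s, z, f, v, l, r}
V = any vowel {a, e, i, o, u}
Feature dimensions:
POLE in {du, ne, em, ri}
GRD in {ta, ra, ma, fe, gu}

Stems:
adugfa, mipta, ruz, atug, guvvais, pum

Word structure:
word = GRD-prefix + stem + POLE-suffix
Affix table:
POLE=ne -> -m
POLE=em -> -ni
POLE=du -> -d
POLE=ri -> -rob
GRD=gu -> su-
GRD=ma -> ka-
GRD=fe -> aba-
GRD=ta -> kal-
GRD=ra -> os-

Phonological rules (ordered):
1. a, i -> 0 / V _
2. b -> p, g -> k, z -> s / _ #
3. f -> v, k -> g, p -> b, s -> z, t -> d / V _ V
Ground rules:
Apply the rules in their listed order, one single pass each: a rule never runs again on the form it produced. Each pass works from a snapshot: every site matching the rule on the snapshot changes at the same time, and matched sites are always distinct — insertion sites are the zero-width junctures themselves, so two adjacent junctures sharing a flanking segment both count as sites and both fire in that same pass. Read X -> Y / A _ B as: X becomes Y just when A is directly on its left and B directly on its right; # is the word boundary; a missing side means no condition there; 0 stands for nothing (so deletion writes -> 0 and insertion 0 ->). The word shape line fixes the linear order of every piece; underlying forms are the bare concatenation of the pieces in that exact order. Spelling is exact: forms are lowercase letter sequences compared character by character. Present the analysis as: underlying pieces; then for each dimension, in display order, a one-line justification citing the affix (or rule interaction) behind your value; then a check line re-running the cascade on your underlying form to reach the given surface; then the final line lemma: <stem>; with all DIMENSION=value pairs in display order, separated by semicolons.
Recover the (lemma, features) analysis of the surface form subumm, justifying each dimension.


underlying: su-pum-m
POLE=ne - signalled by the affix -m
GRD=gu - signalled by the affix su-
check: supumm -> supumm -> supumm -> subumm
lemma: pum; POLE=ne; GRD=gu


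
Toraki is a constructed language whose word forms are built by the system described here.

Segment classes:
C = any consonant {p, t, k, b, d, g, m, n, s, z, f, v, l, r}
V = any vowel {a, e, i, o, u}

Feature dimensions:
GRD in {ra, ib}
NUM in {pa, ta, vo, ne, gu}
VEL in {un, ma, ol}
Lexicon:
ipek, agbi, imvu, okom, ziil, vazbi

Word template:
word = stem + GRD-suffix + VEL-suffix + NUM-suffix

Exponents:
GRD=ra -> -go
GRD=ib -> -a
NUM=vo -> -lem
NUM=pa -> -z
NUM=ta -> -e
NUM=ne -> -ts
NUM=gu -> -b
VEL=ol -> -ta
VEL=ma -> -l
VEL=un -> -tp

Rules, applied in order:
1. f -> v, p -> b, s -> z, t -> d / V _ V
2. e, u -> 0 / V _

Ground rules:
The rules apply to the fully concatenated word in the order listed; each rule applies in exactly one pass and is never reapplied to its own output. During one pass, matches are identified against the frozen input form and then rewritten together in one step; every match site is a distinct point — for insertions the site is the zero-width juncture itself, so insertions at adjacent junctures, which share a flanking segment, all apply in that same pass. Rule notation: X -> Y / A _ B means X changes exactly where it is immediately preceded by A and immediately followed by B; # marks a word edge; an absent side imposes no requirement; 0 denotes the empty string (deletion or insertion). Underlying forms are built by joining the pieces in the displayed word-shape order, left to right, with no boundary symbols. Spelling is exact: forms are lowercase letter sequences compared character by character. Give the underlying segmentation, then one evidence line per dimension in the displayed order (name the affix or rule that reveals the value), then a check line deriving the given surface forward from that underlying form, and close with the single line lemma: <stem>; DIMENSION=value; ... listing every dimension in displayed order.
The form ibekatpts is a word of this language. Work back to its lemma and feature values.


underlying: ipek-a-tp-ts
GRD=ib - signalled by the affix -a
NUM=ne - signalled by the affix -ts
VEL=un - signalled by the affix -tp
check: ipekatpts -> ibekatpts -> ibekatpts
lemma: ipek; GRD=ib; NUM=ne; VEL=un


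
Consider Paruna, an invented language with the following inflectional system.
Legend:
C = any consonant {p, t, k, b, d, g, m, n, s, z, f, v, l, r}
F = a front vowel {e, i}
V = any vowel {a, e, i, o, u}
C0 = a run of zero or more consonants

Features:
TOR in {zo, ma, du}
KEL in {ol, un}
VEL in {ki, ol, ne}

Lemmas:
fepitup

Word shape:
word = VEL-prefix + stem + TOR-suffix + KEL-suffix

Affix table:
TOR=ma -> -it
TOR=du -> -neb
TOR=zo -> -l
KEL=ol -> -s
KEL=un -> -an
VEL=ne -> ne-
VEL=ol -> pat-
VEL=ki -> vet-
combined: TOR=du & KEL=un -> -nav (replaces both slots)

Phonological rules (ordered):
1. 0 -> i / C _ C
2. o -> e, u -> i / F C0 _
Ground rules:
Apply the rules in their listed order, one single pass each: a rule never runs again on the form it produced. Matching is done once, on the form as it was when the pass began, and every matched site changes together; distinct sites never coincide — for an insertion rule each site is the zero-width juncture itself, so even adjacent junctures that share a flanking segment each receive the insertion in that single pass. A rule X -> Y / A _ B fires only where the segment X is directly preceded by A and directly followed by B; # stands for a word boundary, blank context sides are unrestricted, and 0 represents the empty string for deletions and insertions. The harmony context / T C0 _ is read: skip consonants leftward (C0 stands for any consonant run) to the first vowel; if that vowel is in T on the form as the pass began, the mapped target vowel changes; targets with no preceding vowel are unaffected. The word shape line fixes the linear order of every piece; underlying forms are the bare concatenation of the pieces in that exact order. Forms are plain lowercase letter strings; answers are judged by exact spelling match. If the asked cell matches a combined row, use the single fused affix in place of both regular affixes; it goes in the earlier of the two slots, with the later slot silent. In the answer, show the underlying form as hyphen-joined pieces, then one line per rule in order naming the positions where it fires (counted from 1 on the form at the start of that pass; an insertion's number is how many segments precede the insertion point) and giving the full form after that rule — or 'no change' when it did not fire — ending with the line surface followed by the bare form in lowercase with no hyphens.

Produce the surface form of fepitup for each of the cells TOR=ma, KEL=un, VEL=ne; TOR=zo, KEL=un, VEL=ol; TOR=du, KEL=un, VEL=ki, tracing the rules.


cell TOR=ma, KEL=un, VEL=ne:
underlying: ne-fepitup-it-an
1. 0 -> i / C _ C: no change
2. o -> e, u -> i / F C0 _: fires at position(s) 8: nefepitipitan
surface: nefepitipitan

cell TOR=zo, KEL=un, VEL=ol:
underlying: pat-fepitup-l-an
1. 0 -> i / C _ C: inserts after position(s) 3, 10: patifepitupilan
2. o -> e, u -> i / F C0 _: fires at position(s) 10: patifepitipilan
surface: patifepitipilan

cell TOR=du, KEL=un, VEL=ki:
underlying: vet-fepitup-nav
1. 0 -> i / C _ C: inserts after position(s) 3, 10: vetifepitupinav
2. o -> e, u -> i / F C0 _: fires at position(s) 10: vetifepitipinav
surface: vetifepitipinav


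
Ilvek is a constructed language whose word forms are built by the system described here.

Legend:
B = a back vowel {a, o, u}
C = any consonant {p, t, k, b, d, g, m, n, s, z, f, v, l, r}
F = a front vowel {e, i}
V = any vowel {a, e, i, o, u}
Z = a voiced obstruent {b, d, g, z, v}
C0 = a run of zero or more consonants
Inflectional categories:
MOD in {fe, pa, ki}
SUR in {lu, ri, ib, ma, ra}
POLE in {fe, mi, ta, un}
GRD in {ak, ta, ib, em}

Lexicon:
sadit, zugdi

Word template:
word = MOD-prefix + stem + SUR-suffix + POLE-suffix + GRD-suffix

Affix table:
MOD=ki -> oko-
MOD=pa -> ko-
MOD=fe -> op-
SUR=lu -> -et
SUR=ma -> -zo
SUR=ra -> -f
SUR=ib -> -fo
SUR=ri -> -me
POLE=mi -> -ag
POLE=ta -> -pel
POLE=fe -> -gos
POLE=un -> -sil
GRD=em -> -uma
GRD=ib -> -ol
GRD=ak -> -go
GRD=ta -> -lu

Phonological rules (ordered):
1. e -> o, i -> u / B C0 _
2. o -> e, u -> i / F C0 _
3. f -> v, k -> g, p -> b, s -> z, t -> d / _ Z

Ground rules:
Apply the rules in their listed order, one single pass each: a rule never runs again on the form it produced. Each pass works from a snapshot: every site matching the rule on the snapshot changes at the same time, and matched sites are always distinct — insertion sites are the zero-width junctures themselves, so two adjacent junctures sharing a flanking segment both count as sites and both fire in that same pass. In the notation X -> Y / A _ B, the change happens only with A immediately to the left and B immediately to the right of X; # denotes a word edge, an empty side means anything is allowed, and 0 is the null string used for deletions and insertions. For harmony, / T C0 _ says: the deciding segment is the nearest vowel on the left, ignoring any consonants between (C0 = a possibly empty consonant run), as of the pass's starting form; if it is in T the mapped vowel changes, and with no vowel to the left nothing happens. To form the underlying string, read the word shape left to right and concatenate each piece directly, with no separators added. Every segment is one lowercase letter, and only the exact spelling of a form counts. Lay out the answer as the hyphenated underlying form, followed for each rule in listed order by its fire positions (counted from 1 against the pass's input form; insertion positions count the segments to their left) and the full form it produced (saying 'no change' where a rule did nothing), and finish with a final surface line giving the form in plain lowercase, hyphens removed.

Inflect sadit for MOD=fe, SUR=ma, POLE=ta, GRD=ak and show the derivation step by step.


underlying: op-sadit-zo-pel-go
1. e -> o, i -> u / B C0 _: fires at position(s) 6, 11: opsadutzopolgo
2. o -> e, u -> i / F C0 _: no change
3. f -> v, k -> g, p -> b, s -> z, t -> d / _ Z: fires at position(s) 7: opsadudzopolgo
surface: opsadudzopolgo


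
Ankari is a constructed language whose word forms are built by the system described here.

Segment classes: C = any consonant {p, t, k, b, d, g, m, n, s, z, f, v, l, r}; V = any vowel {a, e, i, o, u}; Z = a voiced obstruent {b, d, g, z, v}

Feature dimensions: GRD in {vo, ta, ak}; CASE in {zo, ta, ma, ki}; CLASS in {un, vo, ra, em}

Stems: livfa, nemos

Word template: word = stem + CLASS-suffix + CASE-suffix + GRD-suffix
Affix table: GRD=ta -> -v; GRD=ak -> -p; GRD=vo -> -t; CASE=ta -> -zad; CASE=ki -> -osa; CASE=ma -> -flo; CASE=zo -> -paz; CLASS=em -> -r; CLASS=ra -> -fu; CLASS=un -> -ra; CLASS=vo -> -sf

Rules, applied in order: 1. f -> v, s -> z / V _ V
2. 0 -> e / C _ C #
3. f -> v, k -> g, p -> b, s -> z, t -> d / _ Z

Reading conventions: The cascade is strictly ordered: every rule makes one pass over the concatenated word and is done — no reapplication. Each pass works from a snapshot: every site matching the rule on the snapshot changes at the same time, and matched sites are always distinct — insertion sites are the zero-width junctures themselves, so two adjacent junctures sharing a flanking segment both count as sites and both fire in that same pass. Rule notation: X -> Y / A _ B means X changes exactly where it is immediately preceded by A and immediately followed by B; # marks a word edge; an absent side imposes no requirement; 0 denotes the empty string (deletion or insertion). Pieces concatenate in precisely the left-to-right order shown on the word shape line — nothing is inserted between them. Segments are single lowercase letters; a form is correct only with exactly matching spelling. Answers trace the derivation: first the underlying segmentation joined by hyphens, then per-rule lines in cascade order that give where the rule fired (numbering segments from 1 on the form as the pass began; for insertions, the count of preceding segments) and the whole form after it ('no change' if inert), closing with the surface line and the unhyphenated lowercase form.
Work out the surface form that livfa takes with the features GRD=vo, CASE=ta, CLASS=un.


underlying: livfa-ra-zad-t
1. f -> v, s -> z / V _ V: no change
2. 0 -> e / C _ C #: inserts after position(s) 10: livfarazadet
3. f -> v, k -> g, p -> b, s -> z, t -> d / _ Z: no change
surface: livfarazadet


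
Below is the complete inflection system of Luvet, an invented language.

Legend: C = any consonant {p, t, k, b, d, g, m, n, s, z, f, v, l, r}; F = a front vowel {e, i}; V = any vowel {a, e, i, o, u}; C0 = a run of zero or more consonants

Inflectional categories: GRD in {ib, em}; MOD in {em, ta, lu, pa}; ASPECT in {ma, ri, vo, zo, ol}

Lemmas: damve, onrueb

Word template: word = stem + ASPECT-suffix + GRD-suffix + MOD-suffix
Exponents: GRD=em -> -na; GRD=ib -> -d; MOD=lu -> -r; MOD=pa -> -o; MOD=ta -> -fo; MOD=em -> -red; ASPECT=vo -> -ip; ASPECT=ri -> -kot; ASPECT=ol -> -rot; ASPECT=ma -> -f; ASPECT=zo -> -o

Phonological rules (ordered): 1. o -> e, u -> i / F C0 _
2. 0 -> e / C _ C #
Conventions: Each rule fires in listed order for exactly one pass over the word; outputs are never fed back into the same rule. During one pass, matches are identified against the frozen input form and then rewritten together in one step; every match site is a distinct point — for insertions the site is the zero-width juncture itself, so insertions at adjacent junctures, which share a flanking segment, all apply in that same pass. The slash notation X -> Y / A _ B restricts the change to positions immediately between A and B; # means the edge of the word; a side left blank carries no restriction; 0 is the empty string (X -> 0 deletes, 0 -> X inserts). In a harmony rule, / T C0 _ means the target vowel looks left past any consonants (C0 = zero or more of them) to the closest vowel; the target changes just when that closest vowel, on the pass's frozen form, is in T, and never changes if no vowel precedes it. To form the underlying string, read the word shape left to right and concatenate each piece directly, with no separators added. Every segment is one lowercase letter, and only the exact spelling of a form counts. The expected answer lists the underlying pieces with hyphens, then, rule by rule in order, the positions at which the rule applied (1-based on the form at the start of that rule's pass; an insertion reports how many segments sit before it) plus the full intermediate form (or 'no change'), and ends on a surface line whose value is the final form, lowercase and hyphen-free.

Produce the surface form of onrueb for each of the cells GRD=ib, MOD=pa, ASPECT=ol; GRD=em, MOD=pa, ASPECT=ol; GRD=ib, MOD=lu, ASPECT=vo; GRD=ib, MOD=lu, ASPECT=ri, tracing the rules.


cell GRD=ib, MOD=pa, ASPECT=ol:
underlying: onrueb-rot-d-o
1. o -> e, u -> i / F C0 _: fires at position(s) 8: onruebretdo
2. 0 -> e / C _ C #: no change
surface: onruebretdo

cell GRD=em, MOD=pa, ASPECT=ol:
underlying: onrueb-rot-na-o
1. o -> e, u -> i / F C0 _: fires at position(s) 8: onruebretnao
2. 0 -> e / C _ C #: no change
surface: onruebretnao

cell GRD=ib, MOD=lu, ASPECT=vo:
underlying: onrueb-ip-d-r
1. o -> e, u -> i / F C0 _: no change
2. 0 -> e / C _ C #: inserts after position(s) 9: onruebipder
surface: onruebipder

cell GRD=ib, MOD=lu, ASPECT=ri:
underlying: onrueb-kot-d-r
1. o -> e, u -> i / F C0 _: fires at position(s) 8: onruebketdr
2. 0 -> e / C _ C #: inserts after position(s) 10: onruebketder
surface: onruebketder


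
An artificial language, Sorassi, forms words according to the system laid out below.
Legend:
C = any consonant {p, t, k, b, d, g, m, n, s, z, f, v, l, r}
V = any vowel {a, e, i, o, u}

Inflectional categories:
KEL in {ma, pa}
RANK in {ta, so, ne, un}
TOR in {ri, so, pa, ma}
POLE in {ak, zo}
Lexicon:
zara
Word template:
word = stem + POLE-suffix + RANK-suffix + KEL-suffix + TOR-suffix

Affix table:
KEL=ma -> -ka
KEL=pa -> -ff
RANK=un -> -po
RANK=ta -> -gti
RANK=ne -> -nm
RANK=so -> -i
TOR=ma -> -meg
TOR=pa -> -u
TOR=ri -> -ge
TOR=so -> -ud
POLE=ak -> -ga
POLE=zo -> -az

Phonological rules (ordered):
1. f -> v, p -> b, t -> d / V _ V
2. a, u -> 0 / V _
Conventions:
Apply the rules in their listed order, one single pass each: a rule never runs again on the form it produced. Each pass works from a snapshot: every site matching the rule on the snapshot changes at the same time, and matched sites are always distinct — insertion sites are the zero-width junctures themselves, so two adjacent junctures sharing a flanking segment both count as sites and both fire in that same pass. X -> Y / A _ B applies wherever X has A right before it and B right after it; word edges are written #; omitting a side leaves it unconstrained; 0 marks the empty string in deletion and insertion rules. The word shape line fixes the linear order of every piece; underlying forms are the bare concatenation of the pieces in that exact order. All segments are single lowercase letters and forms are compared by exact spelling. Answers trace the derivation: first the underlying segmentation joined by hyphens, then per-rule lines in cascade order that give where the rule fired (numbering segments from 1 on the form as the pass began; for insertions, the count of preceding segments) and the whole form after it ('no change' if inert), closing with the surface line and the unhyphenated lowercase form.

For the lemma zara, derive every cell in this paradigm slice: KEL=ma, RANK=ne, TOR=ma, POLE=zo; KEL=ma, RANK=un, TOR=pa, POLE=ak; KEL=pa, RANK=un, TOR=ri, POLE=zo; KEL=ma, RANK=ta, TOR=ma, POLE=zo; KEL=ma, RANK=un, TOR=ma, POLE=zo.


cell KEL=ma, RANK=ne, TOR=ma, POLE=zo:
underlying: zara-az-nm-ka-meg
1. f -> v, p -> b, t -> d / V _ V: no change
2. a, u -> 0 / V _: fires at position(s) 5: zaraznmkameg
surface: zaraznmkameg

cell KEL=ma, RANK=un, TOR=pa, POLE=ak:
underlying: zara-ga-po-ka-u
1. f -> v, p -> b, t -> d / V _ V: fires at position(s) 7: zaragabokau
2. a, u -> 0 / V _: fires at position(s) 11: zaragaboka
surface: zaragaboka

cell KEL=pa, RANK=un, TOR=ri, POLE=zo:
underlying: zara-az-po-ff-ge
1. f -> v, p -> b, t -> d / V _ V: no change
2. a, u -> 0 / V _: fires at position(s) 5: zarazpoffge
surface: zarazpoffge

cell KEL=ma, RANK=ta, TOR=ma, POLE=zo:
underlying: zara-az-gti-ka-meg
1. f -> v, p -> b, t -> d / V _ V: no change
2. a, u -> 0 / V _: fires at position(s) 5: zarazgtikameg
surface: zarazgtikameg

cell KEL=ma, RANK=un, TOR=ma, POLE=zo:
underlying: zara-az-po-ka-meg
1. f -> v, p -> b, t -> d / V _ V: no change
2. a, u -> 0 / V _: fires at position(s) 5: zarazpokameg
surface: zarazpokameg


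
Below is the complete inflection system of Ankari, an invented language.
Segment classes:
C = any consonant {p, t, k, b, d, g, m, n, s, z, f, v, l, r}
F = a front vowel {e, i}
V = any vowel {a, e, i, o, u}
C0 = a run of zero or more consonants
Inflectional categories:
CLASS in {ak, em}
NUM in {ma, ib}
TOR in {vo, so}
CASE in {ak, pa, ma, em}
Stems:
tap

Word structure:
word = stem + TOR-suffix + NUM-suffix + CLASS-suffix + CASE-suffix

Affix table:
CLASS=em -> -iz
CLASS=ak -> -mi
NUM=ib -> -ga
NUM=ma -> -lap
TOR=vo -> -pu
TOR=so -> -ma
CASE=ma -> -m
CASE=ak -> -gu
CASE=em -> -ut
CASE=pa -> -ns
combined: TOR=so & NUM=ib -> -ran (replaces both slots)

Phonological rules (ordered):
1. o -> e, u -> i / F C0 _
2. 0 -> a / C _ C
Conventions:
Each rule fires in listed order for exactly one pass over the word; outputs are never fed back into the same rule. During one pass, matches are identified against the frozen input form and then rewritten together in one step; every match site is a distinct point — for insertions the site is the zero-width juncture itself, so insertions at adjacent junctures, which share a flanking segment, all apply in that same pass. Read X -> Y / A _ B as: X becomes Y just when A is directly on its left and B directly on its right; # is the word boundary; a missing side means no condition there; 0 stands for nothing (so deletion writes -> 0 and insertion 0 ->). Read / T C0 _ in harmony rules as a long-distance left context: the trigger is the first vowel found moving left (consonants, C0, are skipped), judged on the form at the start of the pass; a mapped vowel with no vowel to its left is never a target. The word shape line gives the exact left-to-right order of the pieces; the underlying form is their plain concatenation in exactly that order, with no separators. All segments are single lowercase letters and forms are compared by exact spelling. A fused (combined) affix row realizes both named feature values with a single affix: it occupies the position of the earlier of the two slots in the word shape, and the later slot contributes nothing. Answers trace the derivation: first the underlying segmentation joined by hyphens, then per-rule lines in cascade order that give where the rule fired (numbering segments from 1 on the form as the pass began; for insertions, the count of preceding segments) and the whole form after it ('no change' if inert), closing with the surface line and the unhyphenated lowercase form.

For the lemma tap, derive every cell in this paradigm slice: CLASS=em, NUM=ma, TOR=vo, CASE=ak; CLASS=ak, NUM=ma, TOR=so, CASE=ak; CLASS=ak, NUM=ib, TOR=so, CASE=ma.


cell CLASS=em, NUM=ma, TOR=vo, CASE=ak:
underlying: tap-pu-lap-iz-gu
1. o -> e, u -> i / F C0 _: fires at position(s) 12: tappulapizgi
2. 0 -> a / C _ C: inserts after position(s) 3, 10: tapapulapizagi
surface: tapapulapizagi

cell CLASS=ak, NUM=ma, TOR=so, CASE=ak:
underlying: tap-ma-lap-mi-gu
1. o -> e, u -> i / F C0 _: fires at position(s) 12: tapmalapmigi
2. 0 -> a / C _ C: inserts after position(s) 3, 8: tapamalapamigi
surface: tapamalapamigi

cell CLASS=ak, NUM=ib, TOR=so, CASE=ma:
underlying: tap-ran-mi-m
1. o -> e, u -> i / F C0 _: no change
2. 0 -> a / C _ C: inserts after position(s) 3, 6: taparanamim
surface: taparanamim


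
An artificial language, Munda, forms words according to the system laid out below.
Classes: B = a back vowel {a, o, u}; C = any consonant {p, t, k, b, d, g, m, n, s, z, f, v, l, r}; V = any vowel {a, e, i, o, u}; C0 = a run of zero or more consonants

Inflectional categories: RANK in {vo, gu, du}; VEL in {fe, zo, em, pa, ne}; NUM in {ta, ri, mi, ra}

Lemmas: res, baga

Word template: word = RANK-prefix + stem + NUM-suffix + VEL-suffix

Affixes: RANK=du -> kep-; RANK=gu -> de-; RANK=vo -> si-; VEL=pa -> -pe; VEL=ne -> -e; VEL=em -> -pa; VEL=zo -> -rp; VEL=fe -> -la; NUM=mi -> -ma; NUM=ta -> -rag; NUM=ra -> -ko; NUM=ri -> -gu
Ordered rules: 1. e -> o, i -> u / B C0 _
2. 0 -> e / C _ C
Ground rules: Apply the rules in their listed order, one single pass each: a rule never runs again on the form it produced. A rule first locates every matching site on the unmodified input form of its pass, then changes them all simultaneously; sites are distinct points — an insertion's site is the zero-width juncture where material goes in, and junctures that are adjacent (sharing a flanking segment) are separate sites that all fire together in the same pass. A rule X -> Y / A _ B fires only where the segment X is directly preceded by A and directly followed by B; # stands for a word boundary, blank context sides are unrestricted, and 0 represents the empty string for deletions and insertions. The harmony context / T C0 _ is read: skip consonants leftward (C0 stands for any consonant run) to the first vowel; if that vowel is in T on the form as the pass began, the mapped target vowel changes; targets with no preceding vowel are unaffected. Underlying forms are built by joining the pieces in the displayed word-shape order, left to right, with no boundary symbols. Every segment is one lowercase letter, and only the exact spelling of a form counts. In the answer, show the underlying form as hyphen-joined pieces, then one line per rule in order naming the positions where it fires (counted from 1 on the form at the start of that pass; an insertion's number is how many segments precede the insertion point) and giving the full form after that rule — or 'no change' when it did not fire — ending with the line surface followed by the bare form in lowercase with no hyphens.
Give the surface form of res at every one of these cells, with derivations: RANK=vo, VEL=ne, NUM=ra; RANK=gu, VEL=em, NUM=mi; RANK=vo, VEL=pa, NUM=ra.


cell RANK=vo, VEL=ne, NUM=ra:
underlying: si-res-ko-e
1. e -> o, i -> u / B C0 _: fires at position(s) 8: sireskoo
2. 0 -> e / C _ C: inserts after position(s) 5: siresekoo
surface: siresekoo

cell RANK=gu, VEL=em, NUM=mi:
underlying: de-res-ma-pa
1. e -> o, i -> u / B C0 _: no change
2. 0 -> e / C _ C: inserts after position(s) 5: deresemapa
surface: deresemapa

cell RANK=vo, VEL=pa, NUM=ra:
underlying: si-res-ko-pe
1. e -> o, i -> u / B C0 _: fires at position(s) 9: sireskopo
2. 0 -> e / C _ C: inserts after position(s) 5: siresekopo
surface: siresekopo


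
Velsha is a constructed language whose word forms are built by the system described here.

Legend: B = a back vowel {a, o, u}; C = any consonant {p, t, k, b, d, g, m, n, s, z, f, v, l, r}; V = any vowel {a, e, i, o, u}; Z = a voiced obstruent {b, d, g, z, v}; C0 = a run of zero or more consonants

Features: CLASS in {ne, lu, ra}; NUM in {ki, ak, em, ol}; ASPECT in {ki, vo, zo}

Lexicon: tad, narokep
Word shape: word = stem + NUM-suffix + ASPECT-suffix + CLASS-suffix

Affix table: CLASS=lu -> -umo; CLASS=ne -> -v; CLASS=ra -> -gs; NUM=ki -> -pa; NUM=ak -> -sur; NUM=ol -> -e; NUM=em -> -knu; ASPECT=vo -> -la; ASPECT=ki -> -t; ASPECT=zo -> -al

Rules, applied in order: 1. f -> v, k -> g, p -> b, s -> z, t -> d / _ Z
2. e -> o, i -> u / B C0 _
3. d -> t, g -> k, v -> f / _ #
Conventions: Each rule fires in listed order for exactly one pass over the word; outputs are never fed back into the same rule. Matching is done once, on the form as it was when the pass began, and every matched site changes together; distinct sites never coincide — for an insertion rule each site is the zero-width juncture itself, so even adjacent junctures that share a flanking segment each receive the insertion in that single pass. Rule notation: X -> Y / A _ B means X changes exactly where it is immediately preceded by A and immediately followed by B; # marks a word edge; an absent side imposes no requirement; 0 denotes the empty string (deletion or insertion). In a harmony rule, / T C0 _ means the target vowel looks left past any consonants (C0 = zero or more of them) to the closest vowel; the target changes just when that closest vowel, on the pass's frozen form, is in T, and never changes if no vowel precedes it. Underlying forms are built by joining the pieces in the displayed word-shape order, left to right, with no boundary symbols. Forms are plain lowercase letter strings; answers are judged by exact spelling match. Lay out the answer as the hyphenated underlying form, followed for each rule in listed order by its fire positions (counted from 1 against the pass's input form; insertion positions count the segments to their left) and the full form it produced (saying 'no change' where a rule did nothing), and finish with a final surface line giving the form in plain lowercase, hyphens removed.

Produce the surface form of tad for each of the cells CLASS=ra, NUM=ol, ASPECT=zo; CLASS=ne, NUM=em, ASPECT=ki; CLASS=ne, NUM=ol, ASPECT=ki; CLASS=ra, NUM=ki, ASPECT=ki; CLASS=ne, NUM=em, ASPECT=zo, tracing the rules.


cell CLASS=ra, NUM=ol, ASPECT=zo:
underlying: tad-e-al-gs
1. f -> v, k -> g, p -> b, s -> z, t -> d / _ Z: no change
2. e -> o, i -> u / B C0 _: fires at position(s) 4: tadoalgs
3. d -> t, g -> k, v -> f / _ #: no change
surface: tadoalgs

cell CLASS=ne, NUM=em, ASPECT=ki:
underlying: tad-knu-t-v
1. f -> v, k -> g, p -> b, s -> z, t -> d / _ Z: fires at position(s) 7: tadknudv
2. e -> o, i -> u / B C0 _: no change
3. d -> t, g -> k, v -> f / _ #: fires at position(s) 8: tadknudf
surface: tadknudf

cell CLASS=ne, NUM=ol, ASPECT=ki:
underlying: tad-e-t-v
1. f -> v, k -> g, p -> b, s -> z, t -> d / _ Z: fires at position(s) 5: tadedv
2. e -> o, i -> u / B C0 _: fires at position(s) 4: tadodv
3. d -> t, g -> k, v -> f / _ #: fires at position(s) 6: tadodf
surface: tadodf

cell CLASS=ra, NUM=ki, ASPECT=ki:
underlying: tad-pa-t-gs
1. f -> v, k -> g, p -> b, s -> z, t -> d / _ Z: fires at position(s) 6: tadpadgs
2. e -> o, i -> u / B C0 _: no change
3. d -> t, g -> k, v -> f / _ #: no change
surface: tadpadgs

cell CLASS=ne, NUM=em, ASPECT=zo:
underlying: tad-knu-al-v
1. f -> v, k -> g, p -> b, s -> z, t -> d / _ Z: no change
2. e -> o, i -> u / B C0 _: no change
3. d -> t, g -> k, v -> f / _ #: fires at position(s) 9: tadknualf
surface: tadknualf


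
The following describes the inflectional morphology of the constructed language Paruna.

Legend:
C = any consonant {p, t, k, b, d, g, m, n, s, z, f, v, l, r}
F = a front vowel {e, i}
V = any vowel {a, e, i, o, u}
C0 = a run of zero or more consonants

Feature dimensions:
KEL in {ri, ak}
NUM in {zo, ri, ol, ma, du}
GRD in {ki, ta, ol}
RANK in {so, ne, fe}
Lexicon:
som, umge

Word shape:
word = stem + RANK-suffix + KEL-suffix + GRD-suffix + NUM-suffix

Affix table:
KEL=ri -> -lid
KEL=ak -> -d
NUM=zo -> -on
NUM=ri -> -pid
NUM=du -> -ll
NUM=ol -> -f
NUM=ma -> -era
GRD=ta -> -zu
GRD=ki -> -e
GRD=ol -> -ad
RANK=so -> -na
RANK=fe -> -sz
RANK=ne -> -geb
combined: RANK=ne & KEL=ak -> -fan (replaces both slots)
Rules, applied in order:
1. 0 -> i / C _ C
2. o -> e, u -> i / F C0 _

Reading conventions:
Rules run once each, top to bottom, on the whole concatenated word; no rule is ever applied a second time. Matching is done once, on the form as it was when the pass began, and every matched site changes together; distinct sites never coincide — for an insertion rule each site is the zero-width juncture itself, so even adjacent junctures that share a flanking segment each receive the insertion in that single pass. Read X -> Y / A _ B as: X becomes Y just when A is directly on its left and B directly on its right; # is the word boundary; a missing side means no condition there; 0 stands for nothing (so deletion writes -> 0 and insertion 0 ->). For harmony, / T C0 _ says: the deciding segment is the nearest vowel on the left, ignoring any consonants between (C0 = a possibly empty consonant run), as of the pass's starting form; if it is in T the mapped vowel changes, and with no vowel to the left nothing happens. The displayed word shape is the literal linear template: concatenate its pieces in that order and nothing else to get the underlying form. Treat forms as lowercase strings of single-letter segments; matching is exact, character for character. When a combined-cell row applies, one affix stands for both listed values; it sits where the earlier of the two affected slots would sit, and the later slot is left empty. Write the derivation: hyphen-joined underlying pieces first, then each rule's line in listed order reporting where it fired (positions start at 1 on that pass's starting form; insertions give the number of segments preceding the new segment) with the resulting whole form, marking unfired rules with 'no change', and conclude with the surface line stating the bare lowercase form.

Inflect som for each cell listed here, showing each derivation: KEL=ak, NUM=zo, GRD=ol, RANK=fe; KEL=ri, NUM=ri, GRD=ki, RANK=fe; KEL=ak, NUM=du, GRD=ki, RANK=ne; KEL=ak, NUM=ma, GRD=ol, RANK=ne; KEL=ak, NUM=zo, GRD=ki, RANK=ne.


cell KEL=ak, NUM=zo, GRD=ol, RANK=fe:
underlying: som-sz-d-ad-on
1. 0 -> i / C _ C: inserts after position(s) 3, 4, 5: somisizidadon
2. o -> e, u -> i / F C0 _: no change
surface: somisizidadon

cell KEL=ri, NUM=ri, GRD=ki, RANK=fe:
underlying: som-sz-lid-e-pid
1. 0 -> i / C _ C: inserts after position(s) 3, 4, 5: somisizilidepid
2. o -> e, u -> i / F C0 _: no change
surface: somisizilidepid

cell KEL=ak, NUM=du, GRD=ki, RANK=ne:
underlying: som-fan-e-ll
1. 0 -> i / C _ C: inserts after position(s) 3, 8: somifanelil
2. o -> e, u -> i / F C0 _: no change
surface: somifanelil

cell KEL=ak, NUM=ma, GRD=ol, RANK=ne:
underlying: som-fan-ad-era
1. 0 -> i / C _ C: inserts after position(s) 3: somifanadera
2. o -> e, u -> i / F C0 _: no change
surface: somifanadera

cell KEL=ak, NUM=zo, GRD=ki, RANK=ne:
underlying: som-fan-e-on
1. 0 -> i / C _ C: inserts after position(s) 3: somifaneon
2. o -> e, u -> i / F C0 _: fires at position(s) 9: somifaneen
surface: somifaneen
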